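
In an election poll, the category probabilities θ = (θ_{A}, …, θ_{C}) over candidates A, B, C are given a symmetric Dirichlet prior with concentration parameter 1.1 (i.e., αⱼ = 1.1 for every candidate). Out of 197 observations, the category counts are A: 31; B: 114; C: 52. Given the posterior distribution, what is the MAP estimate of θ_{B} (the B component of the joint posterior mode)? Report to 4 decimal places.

0.5783

The Dirichlet prior is conjugate to the Multinomial likelihood: each posterior αⱼ = prior αⱼ + observed count nⱼ.
Posterior concentration: (32.1, 115.1, 53.1), total = 200.3.
Joint mode component: (α_{B}−1)/(Σα−K) = 114.1/197.3 = 0.5783.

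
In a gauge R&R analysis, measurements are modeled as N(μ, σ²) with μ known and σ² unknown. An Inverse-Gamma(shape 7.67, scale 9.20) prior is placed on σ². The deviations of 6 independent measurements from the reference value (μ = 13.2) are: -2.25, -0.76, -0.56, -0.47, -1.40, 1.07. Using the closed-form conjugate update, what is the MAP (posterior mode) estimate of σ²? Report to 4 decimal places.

1.1859

With known mean μ and an Inverse-Gamma(α, β) prior on σ², the Normal likelihood is conjugate: posterior is Inv-Gamma(α + n/2, β + Σ(xᵢ−μ)²/2).
Σ(xᵢ−μ)² = (-2.25)² + (-0.76)² + (-0.56)² + (-0.47)² + (-1.40)² + (1.07)² = 9.2795.
Posterior: Inv-Gamma(7.67 + 6/2, 9.20 + 9.2795/2) = Inv-Gamma(10.67, 13.83975).
Mode = β/(α+1) = 13.83975/11.67 = 1.1859.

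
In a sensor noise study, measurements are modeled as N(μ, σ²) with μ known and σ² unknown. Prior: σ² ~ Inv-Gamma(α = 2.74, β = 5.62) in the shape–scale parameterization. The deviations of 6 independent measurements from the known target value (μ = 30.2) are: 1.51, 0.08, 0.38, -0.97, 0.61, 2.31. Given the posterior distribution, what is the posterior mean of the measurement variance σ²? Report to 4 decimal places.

2.1435

With known mean μ and an Inverse-Gamma(α, β) prior on σ², the Normal likelihood is conjugate: posterior is Inv-Gamma(α + n/2, β + Σ(xᵢ−μ)²/2).
Σ(xᵢ−μ)² = (1.51)² + (0.08)² + (0.38)² + (-0.97)² + (0.61)² + (2.31)² = 9.0800.
Posterior: Inv-Gamma(2.74 + 6/2, 5.62 + 9.0800/2) = Inv-Gamma(5.74, 10.16000).
E[σ²|data] = β/(α−1) = 10.16000/4.74 = 2.1435.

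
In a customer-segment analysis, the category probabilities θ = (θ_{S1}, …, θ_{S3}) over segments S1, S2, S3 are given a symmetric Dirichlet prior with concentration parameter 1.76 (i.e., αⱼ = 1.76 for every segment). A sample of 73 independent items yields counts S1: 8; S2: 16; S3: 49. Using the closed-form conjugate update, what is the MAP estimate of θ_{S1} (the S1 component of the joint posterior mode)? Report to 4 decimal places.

The Dirichlet prior is conjugate to the Multinomial likelihood: each posterior αⱼ = prior αⱼ + observed count nⱼ.
Posterior concentration: (9.76, 17.76, 50.76), total = 78.28.
Joint mode component: (α_{S1}−1)/(Σα−K) = 8.76/75.28 = 0.1164.

0.1164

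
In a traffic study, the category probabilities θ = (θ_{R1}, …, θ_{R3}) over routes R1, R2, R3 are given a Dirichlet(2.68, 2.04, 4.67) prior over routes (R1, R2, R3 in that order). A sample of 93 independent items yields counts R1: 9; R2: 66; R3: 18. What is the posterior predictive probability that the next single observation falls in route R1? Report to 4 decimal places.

0.1141

The Dirichlet prior is conjugate to the Multinomial likelihood: each posterior αⱼ = prior αⱼ + observed count nⱼ.
Posterior concentration: (11.68, 68.04, 22.67), total = 102.39.
P(next = R1 | data) = α_{R1}/Σα = 0.1141.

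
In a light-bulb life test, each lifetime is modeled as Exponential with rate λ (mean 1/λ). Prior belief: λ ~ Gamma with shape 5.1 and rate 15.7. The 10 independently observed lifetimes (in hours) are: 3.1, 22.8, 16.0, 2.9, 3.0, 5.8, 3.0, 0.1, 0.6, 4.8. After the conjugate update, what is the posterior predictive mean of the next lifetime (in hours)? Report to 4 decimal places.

With a Gamma(shape α, rate β) prior on the exponential rate λ, the posterior after n observations with total T = Σxᵢ is Gamma(α+n, β+T).
Sum of observations T = 62.1 hours; n = 10.
Posterior: Gamma(5.1+10, 15.7+62.1) = Gamma(15.1, 77.8).
The predictive distribution for the next observation is Lomax; its mean is β/(α−1) = 77.8/14.1 = 5.5177.

5.5177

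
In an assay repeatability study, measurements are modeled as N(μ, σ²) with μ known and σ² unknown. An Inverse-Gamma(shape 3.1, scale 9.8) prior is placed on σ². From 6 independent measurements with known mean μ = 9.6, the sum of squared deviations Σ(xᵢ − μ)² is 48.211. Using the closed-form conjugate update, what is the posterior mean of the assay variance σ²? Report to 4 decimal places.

With known mean μ and an Inverse-Gamma(α, β) prior on σ², the Normal likelihood is conjugate: posterior is Inv-Gamma(α + n/2, β + Σ(xᵢ−μ)²/2).
Posterior: Inv-Gamma(3.1 + 6/2, 9.8 + 48.211/2) = Inv-Gamma(6.10, 33.9055).
E[σ²|data] = β/(α−1) = 33.9055/5.10 = 6.6481.

6.6481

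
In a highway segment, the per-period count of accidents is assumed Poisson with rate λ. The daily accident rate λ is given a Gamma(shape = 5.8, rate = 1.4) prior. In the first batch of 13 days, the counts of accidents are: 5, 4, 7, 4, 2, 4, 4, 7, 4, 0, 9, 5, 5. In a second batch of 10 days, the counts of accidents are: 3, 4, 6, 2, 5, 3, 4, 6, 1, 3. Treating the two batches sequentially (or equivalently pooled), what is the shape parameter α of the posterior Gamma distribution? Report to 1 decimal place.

102.8

With a Gamma(shape α, rate β) prior, the Poisson likelihood is conjugate: the posterior is Gamma(α + ΣXᵢ, β + n).
Batch 1: sum of counts S = 60 over n = 13 days.
After batch 1: Gamma(α+S, β+n) = Gamma(5.8+60, 1.4+13) = Gamma(65.8, 14.4).
Batch 2: sum of counts S = 37 over n = 10 days.
After batch 2: Gamma(α+S, β+n) = Gamma(65.8+37, 14.4+10) = Gamma(102.8, 24.4).
Posterior α = 102.8.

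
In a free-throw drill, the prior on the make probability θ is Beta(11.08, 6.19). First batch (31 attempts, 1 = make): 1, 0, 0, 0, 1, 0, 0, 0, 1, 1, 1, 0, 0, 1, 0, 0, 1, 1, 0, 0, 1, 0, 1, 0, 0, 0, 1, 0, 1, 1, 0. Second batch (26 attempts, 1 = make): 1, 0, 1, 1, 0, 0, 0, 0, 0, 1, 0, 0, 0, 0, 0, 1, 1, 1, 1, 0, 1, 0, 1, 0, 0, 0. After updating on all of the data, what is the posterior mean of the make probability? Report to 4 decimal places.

The Beta prior is conjugate to a Binomial/Bernoulli likelihood; the update adds successes to α and failures to β.
After batch 1: Beta(11.08+13, 6.19+18) = Beta(24.08, 24.19).
After batch 2: Beta(24.08+10, 24.19+16) = Beta(34.08, 40.19).
Posterior mean = α/(α+β) = 34.08/74.27 = 0.4589.

0.4589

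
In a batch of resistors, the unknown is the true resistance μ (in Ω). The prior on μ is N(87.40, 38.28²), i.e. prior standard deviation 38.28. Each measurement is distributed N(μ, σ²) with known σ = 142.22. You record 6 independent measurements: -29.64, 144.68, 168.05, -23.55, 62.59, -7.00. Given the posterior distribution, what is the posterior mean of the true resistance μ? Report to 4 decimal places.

76.8325

For Normal data with known variance σ², a Normal(μ₀, σ₀²) prior on μ is conjugate. Posterior precision = 1/σ₀² + n/σ²; posterior mean is the precision-weighted average of μ₀ and x̄.
Σxᵢ = (-29.64) + 144.68 + 168.05 + (-23.55) + 62.59 + (-7.00) = 315.13, so n·x̄ = 315.13.
σ₀² = 38.28² = 1465.3584, σ² = 142.22² = 20226.5284; σ² + n·σ₀² = 20226.5284 + 6·1465.3584 = 29018.6788.
Posterior mean = (μ₀/σ₀² + n·x̄/σ²)/(1/σ₀² + n/σ²) = (σ²·μ₀ + σ₀²·n·x̄)/(σ² + n·σ₀²) = (20226.5284·87.40 + 1465.3584·315.13)/29018.6788 = 2229576.974752/29018.6788 = 76.8325.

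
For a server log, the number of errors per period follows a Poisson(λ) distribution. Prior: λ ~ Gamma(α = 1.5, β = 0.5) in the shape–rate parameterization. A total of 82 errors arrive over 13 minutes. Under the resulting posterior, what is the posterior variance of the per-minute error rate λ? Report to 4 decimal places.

0.4582

With a Gamma(shape α, rate β) prior, the Poisson likelihood is conjugate: the posterior is Gamma(α + ΣXᵢ, β + n).
Posterior: Gamma(α+S, β+n) = Gamma(1.5+82, 0.5+13) = Gamma(83.5, 13.5).
Var = α/β² = 83.5/13.5² = 0.4582.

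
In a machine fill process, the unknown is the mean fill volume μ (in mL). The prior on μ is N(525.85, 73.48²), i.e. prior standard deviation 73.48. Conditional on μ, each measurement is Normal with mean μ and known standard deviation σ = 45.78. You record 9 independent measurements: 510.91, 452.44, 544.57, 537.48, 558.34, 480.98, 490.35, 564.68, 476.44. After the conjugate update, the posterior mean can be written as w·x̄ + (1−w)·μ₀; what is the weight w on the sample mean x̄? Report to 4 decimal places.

For Normal data with known variance σ², a Normal(μ₀, σ₀²) prior on μ is conjugate. Posterior precision = 1/σ₀² + n/σ²; posterior mean is the precision-weighted average of μ₀ and x̄.
σ₀² = 73.48² = 5399.3104, σ² = 45.78² = 2095.8084. Prior precision 1/σ₀² = 1/5399.3104; data precision n/σ² = 9/2095.8084.
w = (n/σ²)/(1/σ₀² + n/σ²) = n·σ₀²/(σ² + n·σ₀²) = 9·5399.3104/(2095.8084 + 9·5399.3104) = 48593.7936/50689.602 = 0.9587.

0.9587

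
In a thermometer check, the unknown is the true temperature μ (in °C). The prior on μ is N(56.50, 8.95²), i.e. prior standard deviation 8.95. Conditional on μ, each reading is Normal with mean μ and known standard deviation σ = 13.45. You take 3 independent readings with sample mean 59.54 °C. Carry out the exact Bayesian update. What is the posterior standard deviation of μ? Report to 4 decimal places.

For Normal data with known variance σ², a Normal(μ₀, σ₀²) prior on μ is conjugate. Posterior precision = 1/σ₀² + n/σ²; posterior mean is the precision-weighted average of μ₀ and x̄.
σ₀² = 8.95² = 80.1025, σ² = 13.45² = 180.9025; σ² + n·σ₀² = 180.9025 + 3·80.1025 = 421.21.
Posterior precision = 1/σ₀² + n/σ² = 1/80.1025 + 3/180.9025 = (σ² + n·σ₀²)/(σ₀²σ²) = 421.21/(80.1025·180.9025); posterior variance σₙ² = σ₀²σ²/(σ² + n·σ₀²) = 80.1025·180.9025/421.21 = 34.402655.
Posterior SD = √σₙ² = √(80.1025·180.9025/421.21) = 5.8654.

5.8654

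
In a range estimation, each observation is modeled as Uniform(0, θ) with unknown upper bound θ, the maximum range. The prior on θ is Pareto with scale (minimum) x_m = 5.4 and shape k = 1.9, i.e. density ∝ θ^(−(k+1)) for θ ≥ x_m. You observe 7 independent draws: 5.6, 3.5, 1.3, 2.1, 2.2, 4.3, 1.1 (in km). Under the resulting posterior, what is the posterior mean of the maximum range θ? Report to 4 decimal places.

A Pareto(scale x_m, shape k) prior on the upper bound θ of Uniform(0, θ) is conjugate: posterior is Pareto(max(x_m, max xᵢ), k + n).
Sample maximum = 5.6; prior scale x_m = 5.4 → posterior scale = max = 5.6.
Posterior shape = 1.9 + 7 = 8.9.
E[θ|data] = k·x_m/(k−1) = 8.9·5.6/7.9 = 6.3089.

6.3089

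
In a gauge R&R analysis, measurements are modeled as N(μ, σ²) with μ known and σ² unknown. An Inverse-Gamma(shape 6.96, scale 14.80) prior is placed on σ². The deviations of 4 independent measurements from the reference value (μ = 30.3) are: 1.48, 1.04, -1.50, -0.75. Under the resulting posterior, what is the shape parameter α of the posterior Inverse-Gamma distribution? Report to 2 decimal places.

With known mean μ and an Inverse-Gamma(α, β) prior on σ², the Normal likelihood is conjugate: posterior is Inv-Gamma(α + n/2, β + Σ(xᵢ−μ)²/2).
Σ(xᵢ−μ)² = (1.48)² + (1.04)² + (-1.50)² + (-0.75)² = 6.0845.
Posterior: Inv-Gamma(6.96 + 4/2, 14.80 + 6.0845/2) = Inv-Gamma(8.96, 17.84225).
Posterior α = 8.96.

8.96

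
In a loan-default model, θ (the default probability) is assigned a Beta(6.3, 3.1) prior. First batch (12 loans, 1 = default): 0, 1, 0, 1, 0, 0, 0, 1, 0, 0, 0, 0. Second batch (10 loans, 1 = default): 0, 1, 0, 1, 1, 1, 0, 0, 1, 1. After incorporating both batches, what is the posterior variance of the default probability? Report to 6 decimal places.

The Beta prior is conjugate to a Binomial/Bernoulli likelihood; the update adds successes to α and failures to β.
After batch 1: Beta(6.3+3, 3.1+9) = Beta(9.3, 12.1).
After batch 2: Beta(9.3+6, 12.1+4) = Beta(15.3, 16.1).
Var = αβ/((α+β)²(α+β+1)) = 15.3·16.1/(31.4²·32.4) = 0.007711.

0.007711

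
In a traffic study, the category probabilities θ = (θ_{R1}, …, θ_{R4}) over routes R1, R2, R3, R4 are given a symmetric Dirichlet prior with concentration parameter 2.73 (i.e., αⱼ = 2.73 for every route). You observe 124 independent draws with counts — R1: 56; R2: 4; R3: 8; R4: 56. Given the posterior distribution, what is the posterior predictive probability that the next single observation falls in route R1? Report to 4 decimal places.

The Dirichlet prior is conjugate to the Multinomial likelihood: each posterior αⱼ = prior αⱼ + observed count nⱼ.
Posterior concentration: (58.73, 6.73, 10.73, 58.73), total = 134.92.
P(next = R1 | data) = α_{R1}/Σα = 0.4353.

0.4353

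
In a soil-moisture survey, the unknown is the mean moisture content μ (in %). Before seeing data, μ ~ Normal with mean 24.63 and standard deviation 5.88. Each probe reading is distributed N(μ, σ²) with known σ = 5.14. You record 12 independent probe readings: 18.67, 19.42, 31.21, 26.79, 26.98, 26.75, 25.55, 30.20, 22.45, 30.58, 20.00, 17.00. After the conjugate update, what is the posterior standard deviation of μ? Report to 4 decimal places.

1.4387

For Normal data with known variance σ², a Normal(μ₀, σ₀²) prior on μ is conjugate. Posterior precision = 1/σ₀² + n/σ²; posterior mean is the precision-weighted average of μ₀ and x̄.
σ₀² = 5.88² = 34.5744, σ² = 5.14² = 26.4196; σ² + n·σ₀² = 26.4196 + 12·34.5744 = 441.3124.
Posterior precision = 1/σ₀² + n/σ² = 1/34.5744 + 12/26.4196 = (σ² + n·σ₀²)/(σ₀²σ²) = 441.3124/(34.5744·26.4196); posterior variance σₙ² = σ₀²σ²/(σ² + n·σ₀²) = 34.5744·26.4196/441.3124 = 2.069830.
Posterior SD = √σₙ² = √(34.5744·26.4196/441.3124) = 1.4387.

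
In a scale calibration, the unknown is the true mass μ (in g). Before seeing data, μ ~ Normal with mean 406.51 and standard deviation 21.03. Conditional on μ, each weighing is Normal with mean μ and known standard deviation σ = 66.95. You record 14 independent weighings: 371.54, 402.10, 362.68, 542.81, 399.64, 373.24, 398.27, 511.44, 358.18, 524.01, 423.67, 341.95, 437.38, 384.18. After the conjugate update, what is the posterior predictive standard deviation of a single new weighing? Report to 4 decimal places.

68.3229

For Normal data with known variance σ², a Normal(μ₀, σ₀²) prior on μ is conjugate. Posterior precision = 1/σ₀² + n/σ²; posterior mean is the precision-weighted average of μ₀ and x̄.
σ₀² = 21.03² = 442.2609, σ² = 66.95² = 4482.3025; σ² + n·σ₀² = 4482.3025 + 14·442.2609 = 10673.9551.
Posterior precision = 1/σ₀² + n/σ² = 1/442.2609 + 14/4482.3025 = (σ² + n·σ₀²)/(σ₀²σ²) = 10673.9551/(442.2609·4482.3025); posterior variance σₙ² = σ₀²σ²/(σ² + n·σ₀²) = 442.2609·4482.3025/10673.9551 = 185.718145.
Predictive variance for one new observation = σₙ² + σ² = 442.2609·4482.3025/10673.9551 + 4482.3025 = σ²·(σ₀² + 10673.9551)/10673.9551 = 4482.3025·11116.216/10673.9551 = 4668.020645; SD = √(4482.3025·11116.216/10673.9551) = 68.3229.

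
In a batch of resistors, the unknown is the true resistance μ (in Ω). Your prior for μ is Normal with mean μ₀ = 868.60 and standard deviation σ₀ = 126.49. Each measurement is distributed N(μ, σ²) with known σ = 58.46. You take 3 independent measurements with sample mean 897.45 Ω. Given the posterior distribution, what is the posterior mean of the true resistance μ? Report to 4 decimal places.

For Normal data with known variance σ², a Normal(μ₀, σ₀²) prior on μ is conjugate. Posterior precision = 1/σ₀² + n/σ²; posterior mean is the precision-weighted average of μ₀ and x̄.
n·x̄ = 3·897.45 = 2692.35.
σ₀² = 126.49² = 15999.7201, σ² = 58.46² = 3417.5716; σ² + n·σ₀² = 3417.5716 + 3·15999.7201 = 51416.7319.
Posterior mean = (μ₀/σ₀² + n·x̄/σ²)/(1/σ₀² + n/σ²) = (σ²·μ₀ + σ₀²·n·x̄)/(σ² + n·σ₀²) = (3417.5716·868.60 + 15999.7201·2692.35)/51416.7319 = 46045349.102995/51416.7319 = 895.5324.

895.5324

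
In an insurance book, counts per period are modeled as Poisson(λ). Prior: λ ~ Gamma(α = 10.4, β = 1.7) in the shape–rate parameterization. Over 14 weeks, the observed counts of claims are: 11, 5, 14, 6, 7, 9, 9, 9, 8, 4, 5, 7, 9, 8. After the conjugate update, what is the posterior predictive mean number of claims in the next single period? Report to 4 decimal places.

7.7325

With a Gamma(shape α, rate β) prior, the Poisson likelihood is conjugate: the posterior is Gamma(α + ΣXᵢ, β + n).
Sum of counts S = 111 over n = 14 weeks.
Posterior: Gamma(α+S, β+n) = Gamma(10.4+111, 1.7+14) = Gamma(121.4, 15.7).
The predictive distribution for one future period is NegBinom with mean α/β = 7.7325.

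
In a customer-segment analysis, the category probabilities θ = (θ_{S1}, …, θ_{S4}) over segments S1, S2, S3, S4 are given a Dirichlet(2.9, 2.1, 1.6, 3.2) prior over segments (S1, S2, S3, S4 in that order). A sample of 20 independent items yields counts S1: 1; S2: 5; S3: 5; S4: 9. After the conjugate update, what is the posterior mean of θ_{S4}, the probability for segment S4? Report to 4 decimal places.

0.4094

The Dirichlet prior is conjugate to the Multinomial likelihood: each posterior αⱼ = prior αⱼ + observed count nⱼ.
Posterior concentration: (3.9, 7.1, 6.6, 12.2), total = 29.8.
E[θ_{S4}|data] = α_{S4}/Σα = 12.2/29.8 = 0.4094.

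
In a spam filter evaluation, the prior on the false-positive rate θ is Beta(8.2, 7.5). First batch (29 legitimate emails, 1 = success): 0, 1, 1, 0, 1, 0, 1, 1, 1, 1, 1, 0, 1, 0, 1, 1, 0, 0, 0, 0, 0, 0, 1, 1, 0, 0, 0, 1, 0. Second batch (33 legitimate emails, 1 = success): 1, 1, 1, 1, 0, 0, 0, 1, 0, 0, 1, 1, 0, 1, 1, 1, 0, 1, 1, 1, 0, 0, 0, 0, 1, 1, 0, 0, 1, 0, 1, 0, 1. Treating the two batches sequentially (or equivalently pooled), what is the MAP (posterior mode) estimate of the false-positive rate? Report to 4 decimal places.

The Beta prior is conjugate to a Binomial/Bernoulli likelihood; the update adds successes to α and failures to β.
After batch 1: Beta(8.2+14, 7.5+15) = Beta(22.2, 22.5).
After batch 2: Beta(22.2+18, 22.5+15) = Beta(40.2, 37.5).
Mode of Beta(a,b) for a,b>1 is (a−1)/(a+b−2) = 39.2/75.7 = 0.5178.

0.5178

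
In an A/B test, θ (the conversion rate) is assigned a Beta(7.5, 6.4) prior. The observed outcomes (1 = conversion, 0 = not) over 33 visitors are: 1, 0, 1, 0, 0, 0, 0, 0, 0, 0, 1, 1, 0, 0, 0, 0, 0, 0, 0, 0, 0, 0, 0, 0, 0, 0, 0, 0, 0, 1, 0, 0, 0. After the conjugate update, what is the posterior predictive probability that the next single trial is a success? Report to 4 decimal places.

The Beta prior is conjugate to a Binomial/Bernoulli likelihood; the update adds successes to α and failures to β.
Posterior: Beta(α+k, β+n−k) = Beta(7.5+5, 6.4+28) = Beta(12.5, 34.4).
For a single future Bernoulli trial, P(success | data) = α/(α+β) = 0.2665.

0.2665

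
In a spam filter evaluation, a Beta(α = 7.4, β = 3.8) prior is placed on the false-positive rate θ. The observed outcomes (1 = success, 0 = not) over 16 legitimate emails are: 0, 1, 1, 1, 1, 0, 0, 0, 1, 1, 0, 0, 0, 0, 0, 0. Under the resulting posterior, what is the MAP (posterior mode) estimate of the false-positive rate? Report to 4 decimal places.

0.4921

The Beta prior is conjugate to a Binomial/Bernoulli likelihood; the update adds successes to α and failures to β.
Posterior: Beta(α+k, β+n−k) = Beta(7.4+6, 3.8+10) = Beta(13.4, 13.8).
Mode of Beta(a,b) for a,b>1 is (a−1)/(a+b−2) = 12.4/25.2 = 0.4921.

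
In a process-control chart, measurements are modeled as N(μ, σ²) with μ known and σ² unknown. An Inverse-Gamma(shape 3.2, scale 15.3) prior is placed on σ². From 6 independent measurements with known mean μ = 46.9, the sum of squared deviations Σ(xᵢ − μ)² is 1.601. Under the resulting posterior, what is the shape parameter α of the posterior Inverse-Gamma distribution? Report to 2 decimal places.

With known mean μ and an Inverse-Gamma(α, β) prior on σ², the Normal likelihood is conjugate: posterior is Inv-Gamma(α + n/2, β + Σ(xᵢ−μ)²/2).
Posterior: Inv-Gamma(3.2 + 6/2, 15.3 + 1.601/2) = Inv-Gamma(6.20, 16.1005).
Posterior α = 6.20.

6.20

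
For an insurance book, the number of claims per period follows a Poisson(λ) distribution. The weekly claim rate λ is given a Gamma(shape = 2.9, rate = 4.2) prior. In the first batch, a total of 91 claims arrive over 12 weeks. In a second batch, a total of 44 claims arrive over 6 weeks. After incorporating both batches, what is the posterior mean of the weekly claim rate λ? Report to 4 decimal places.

With a Gamma(shape α, rate β) prior, the Poisson likelihood is conjugate: the posterior is Gamma(α + ΣXᵢ, β + n).
After batch 1: Gamma(α+S, β+n) = Gamma(2.9+91, 4.2+12) = Gamma(93.9, 16.2).
After batch 2: Gamma(α+S, β+n) = Gamma(93.9+44, 16.2+6) = Gamma(137.9, 22.2).
Posterior mean = α/β = 137.9/22.2 = 6.2117.

6.2117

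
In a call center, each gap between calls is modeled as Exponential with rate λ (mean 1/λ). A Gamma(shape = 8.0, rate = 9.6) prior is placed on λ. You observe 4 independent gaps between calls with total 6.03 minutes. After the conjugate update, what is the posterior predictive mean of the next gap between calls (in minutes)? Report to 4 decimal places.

With a Gamma(shape α, rate β) prior on the exponential rate λ, the posterior after n observations with total T = Σxᵢ is Gamma(α+n, β+T).
Posterior: Gamma(8.0+4, 9.6+6.03) = Gamma(12.0, 15.63).
The predictive distribution for the next observation is Lomax; its mean is β/(α−1) = 15.63/11.0 = 1.4209.

1.4209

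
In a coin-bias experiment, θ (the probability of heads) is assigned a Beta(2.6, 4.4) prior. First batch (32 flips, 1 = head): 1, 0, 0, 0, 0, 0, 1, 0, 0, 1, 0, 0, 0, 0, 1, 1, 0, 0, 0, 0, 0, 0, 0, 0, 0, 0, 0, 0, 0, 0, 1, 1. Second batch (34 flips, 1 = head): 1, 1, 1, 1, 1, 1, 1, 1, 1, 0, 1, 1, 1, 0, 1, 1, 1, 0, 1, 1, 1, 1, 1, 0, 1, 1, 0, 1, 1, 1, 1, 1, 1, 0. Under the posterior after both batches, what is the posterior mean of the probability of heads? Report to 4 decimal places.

The Beta prior is conjugate to a Binomial/Bernoulli likelihood; the update adds successes to α and failures to β.
After batch 1: Beta(2.6+7, 4.4+25) = Beta(9.6, 29.4).
After batch 2: Beta(9.6+28, 29.4+6) = Beta(37.6, 35.4).
Posterior mean = α/(α+β) = 37.6/73.0 = 0.5151.

0.5151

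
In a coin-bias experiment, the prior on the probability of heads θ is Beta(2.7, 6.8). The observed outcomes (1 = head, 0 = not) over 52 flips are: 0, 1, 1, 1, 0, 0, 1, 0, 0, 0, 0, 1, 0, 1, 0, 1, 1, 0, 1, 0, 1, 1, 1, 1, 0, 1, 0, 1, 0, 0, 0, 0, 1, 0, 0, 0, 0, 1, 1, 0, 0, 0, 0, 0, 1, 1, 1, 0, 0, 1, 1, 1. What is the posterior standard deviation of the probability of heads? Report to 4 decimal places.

0.0627

The Beta prior is conjugate to a Binomial/Bernoulli likelihood; the update adds successes to α and failures to β.
Posterior: Beta(α+k, β+n−k) = Beta(2.7+24, 6.8+28) = Beta(26.7, 34.8).
Var = αβ/((α+β)²(α+β+1)) = 26.7·34.8/(61.5²·62.5) = 0.00393061; SD = √0.00393061 = 0.0627.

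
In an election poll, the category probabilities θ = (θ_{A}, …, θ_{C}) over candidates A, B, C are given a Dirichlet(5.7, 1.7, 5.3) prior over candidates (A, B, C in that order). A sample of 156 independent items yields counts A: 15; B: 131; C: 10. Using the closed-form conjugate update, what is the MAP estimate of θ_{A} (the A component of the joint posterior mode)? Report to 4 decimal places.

The Dirichlet prior is conjugate to the Multinomial likelihood: each posterior αⱼ = prior αⱼ + observed count nⱼ.
Posterior concentration: (20.7, 132.7, 15.3), total = 168.7.
Joint mode component: (α_{A}−1)/(Σα−K) = 19.7/165.7 = 0.1189.

0.1189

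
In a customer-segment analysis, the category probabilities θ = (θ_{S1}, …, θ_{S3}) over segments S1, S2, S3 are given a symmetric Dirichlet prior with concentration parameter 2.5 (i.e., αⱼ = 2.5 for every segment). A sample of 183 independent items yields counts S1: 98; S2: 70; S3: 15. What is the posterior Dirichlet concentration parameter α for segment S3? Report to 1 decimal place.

17.5

The Dirichlet prior is conjugate to the Multinomial likelihood: each posterior αⱼ = prior αⱼ + observed count nⱼ.
Posterior concentration: (100.5, 72.5, 17.5), total = 190.5.
α_{S3} = 2.5 + 15 = 17.5.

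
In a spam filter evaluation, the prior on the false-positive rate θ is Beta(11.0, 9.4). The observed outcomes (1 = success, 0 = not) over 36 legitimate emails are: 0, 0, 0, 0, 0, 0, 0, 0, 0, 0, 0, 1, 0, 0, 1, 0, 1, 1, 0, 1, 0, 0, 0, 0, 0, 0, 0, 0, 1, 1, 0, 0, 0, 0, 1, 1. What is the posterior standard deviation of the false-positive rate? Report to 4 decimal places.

The Beta prior is conjugate to a Binomial/Bernoulli likelihood; the update adds successes to α and failures to β.
Posterior: Beta(α+k, β+n−k) = Beta(11.0+9, 9.4+27) = Beta(20.0, 36.4).
Var = αβ/((α+β)²(α+β+1)) = 20.0·36.4/(56.4²·57.4) = 0.00398714; SD = √0.00398714 = 0.0631.

0.0631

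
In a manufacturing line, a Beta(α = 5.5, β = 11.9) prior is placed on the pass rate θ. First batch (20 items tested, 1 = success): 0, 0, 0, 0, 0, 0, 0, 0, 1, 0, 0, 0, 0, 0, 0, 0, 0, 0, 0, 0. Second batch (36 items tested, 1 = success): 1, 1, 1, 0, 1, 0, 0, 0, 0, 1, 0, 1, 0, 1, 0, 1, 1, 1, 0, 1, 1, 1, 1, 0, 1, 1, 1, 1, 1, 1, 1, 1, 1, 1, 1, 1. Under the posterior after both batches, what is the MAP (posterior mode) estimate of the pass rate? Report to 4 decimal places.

0.4412

The Beta prior is conjugate to a Binomial/Bernoulli likelihood; the update adds successes to α and failures to β.
After batch 1: Beta(5.5+1, 11.9+19) = Beta(6.5, 30.9).
After batch 2: Beta(6.5+26, 30.9+10) = Beta(32.5, 40.9).
Mode of Beta(a,b) for a,b>1 is (a−1)/(a+b−2) = 31.5/71.4 = 0.4412.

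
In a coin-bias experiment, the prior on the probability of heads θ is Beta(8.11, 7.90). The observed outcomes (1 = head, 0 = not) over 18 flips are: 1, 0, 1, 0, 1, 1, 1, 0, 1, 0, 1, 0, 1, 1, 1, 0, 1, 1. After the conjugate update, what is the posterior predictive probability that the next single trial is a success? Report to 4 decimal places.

0.5913

The Beta prior is conjugate to a Binomial/Bernoulli likelihood; the update adds successes to α and failures to β.
Posterior: Beta(α+k, β+n−k) = Beta(8.11+12, 7.90+6) = Beta(20.11, 13.90).
For a single future Bernoulli trial, P(success | data) = α/(α+β) = 0.5913.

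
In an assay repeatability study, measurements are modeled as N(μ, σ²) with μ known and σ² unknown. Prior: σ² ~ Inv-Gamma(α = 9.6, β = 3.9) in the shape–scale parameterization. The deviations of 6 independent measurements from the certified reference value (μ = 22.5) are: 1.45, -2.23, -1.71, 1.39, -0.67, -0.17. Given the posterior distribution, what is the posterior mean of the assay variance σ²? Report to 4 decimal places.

0.8711

With known mean μ and an Inverse-Gamma(α, β) prior on σ², the Normal likelihood is conjugate: posterior is Inv-Gamma(α + n/2, β + Σ(xᵢ−μ)²/2).
Σ(xᵢ−μ)² = (1.45)² + (-2.23)² + (-1.71)² + (1.39)² + (-0.67)² + (-0.17)² = 12.4094.
Posterior: Inv-Gamma(9.6 + 6/2, 3.9 + 12.4094/2) = Inv-Gamma(12.60, 10.10470).
E[σ²|data] = β/(α−1) = 10.10470/11.60 = 0.8711.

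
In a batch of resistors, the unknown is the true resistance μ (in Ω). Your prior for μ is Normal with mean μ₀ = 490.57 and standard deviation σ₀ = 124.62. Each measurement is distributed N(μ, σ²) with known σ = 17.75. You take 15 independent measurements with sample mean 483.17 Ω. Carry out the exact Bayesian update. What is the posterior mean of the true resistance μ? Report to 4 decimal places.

For Normal data with known variance σ², a Normal(μ₀, σ₀²) prior on μ is conjugate. Posterior precision = 1/σ₀² + n/σ²; posterior mean is the precision-weighted average of μ₀ and x̄.
n·x̄ = 15·483.17 = 7247.55.
σ₀² = 124.62² = 15530.1444, σ² = 17.75² = 315.0625; σ² + n·σ₀² = 315.0625 + 15·15530.1444 = 233267.2285.
Posterior mean = (μ₀/σ₀² + n·x̄/σ²)/(1/σ₀² + n/σ²) = (σ²·μ₀ + σ₀²·n·x̄)/(σ² + n·σ₀²) = (315.0625·490.57 + 15530.1444·7247.55)/233267.2285 = 112710058.256845/233267.2285 = 483.1800.

483.1800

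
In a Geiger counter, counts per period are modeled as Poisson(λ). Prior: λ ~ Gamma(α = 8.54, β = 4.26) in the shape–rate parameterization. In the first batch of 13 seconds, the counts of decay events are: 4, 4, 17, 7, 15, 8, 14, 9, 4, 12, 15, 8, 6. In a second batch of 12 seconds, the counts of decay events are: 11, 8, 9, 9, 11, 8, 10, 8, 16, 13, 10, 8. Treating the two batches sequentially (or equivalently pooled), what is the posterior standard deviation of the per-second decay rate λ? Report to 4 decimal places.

With a Gamma(shape α, rate β) prior, the Poisson likelihood is conjugate: the posterior is Gamma(α + ΣXᵢ, β + n).
Batch 1: sum of counts S = 123 over n = 13 seconds.
After batch 1: Gamma(α+S, β+n) = Gamma(8.54+123, 4.26+13) = Gamma(131.54, 17.26).
Batch 2: sum of counts S = 121 over n = 12 seconds.
After batch 2: Gamma(α+S, β+n) = Gamma(131.54+121, 17.26+12) = Gamma(252.54, 29.26).
SD = √α/β = √252.54/29.26 = 0.5431.

0.5431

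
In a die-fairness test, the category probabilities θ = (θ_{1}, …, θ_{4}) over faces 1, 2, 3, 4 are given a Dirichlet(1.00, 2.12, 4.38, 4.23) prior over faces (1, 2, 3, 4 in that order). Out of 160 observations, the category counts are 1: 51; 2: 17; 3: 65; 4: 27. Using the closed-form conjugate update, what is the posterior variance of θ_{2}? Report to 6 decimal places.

The Dirichlet prior is conjugate to the Multinomial likelihood: each posterior αⱼ = prior αⱼ + observed count nⱼ.
Posterior concentration: (52.00, 19.12, 69.38, 31.23), total = 171.73.
Var[θ_j] = α_j(Σα−α_j)/((Σα)²(Σα+1)) = 19.12·152.61/(171.73²·172.73) = 0.000573.

0.000573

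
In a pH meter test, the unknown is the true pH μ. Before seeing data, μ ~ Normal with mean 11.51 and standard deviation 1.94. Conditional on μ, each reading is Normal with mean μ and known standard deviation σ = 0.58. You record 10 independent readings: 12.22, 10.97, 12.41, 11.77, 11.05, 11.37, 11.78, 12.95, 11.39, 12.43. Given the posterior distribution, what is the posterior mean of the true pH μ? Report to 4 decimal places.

For Normal data with known variance σ², a Normal(μ₀, σ₀²) prior on μ is conjugate. Posterior precision = 1/σ₀² + n/σ²; posterior mean is the precision-weighted average of μ₀ and x̄.
Σxᵢ = 12.22 + 10.97 + 12.41 + 11.77 + 11.05 + 11.37 + 11.78 + 12.95 + 11.39 + 12.43 = 118.34, so n·x̄ = 118.34.
σ₀² = 1.94² = 3.7636, σ² = 0.58² = 0.3364; σ² + n·σ₀² = 0.3364 + 10·3.7636 = 37.9724.
Posterior mean = (μ₀/σ₀² + n·x̄/σ²)/(1/σ₀² + n/σ²) = (σ²·μ₀ + σ₀²·n·x̄)/(σ² + n·σ₀²) = (0.3364·11.51 + 3.7636·118.34)/37.9724 = 449.256388/37.9724 = 11.8311.

11.8311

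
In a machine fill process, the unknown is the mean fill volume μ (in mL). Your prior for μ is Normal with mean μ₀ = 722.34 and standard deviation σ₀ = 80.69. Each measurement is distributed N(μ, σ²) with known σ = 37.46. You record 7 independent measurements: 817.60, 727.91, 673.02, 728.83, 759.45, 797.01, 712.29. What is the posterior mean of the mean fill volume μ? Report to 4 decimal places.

744.4770

For Normal data with known variance σ², a Normal(μ₀, σ₀²) prior on μ is conjugate. Posterior precision = 1/σ₀² + n/σ²; posterior mean is the precision-weighted average of μ₀ and x̄.
Σxᵢ = 817.60 + 727.91 + 673.02 + 728.83 + 759.45 + 797.01 + 712.29 = 5216.11, so n·x̄ = 5216.11.
σ₀² = 80.69² = 6510.8761, σ² = 37.46² = 1403.2516; σ² + n·σ₀² = 1403.2516 + 7·6510.8761 = 46979.3843.
Posterior mean = (μ₀/σ₀² + n·x̄/σ²)/(1/σ₀² + n/σ²) = (σ²·μ₀ + σ₀²·n·x̄)/(σ² + n·σ₀²) = (1403.2516·722.34 + 6510.8761·5216.11)/46979.3843 = 34975070.694715/46979.3843 = 744.4770.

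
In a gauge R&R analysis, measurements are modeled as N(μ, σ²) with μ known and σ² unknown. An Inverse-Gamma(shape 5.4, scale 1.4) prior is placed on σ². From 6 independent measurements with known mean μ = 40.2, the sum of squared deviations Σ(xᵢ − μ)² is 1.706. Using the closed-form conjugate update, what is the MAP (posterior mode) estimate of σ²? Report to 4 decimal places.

0.2397

With known mean μ and an Inverse-Gamma(α, β) prior on σ², the Normal likelihood is conjugate: posterior is Inv-Gamma(α + n/2, β + Σ(xᵢ−μ)²/2).
Posterior: Inv-Gamma(5.4 + 6/2, 1.4 + 1.706/2) = Inv-Gamma(8.40, 2.2530).
Mode = β/(α+1) = 2.2530/9.40 = 0.2397.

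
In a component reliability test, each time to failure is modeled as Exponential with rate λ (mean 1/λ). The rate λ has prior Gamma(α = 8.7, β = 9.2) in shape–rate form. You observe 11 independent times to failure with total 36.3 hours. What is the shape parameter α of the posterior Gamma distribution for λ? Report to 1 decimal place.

With a Gamma(shape α, rate β) prior on the exponential rate λ, the posterior after n observations with total T = Σxᵢ is Gamma(α+n, β+T).
Posterior: Gamma(8.7+11, 9.2+36.3) = Gamma(19.7, 45.5).
Posterior α = 19.7.

19.7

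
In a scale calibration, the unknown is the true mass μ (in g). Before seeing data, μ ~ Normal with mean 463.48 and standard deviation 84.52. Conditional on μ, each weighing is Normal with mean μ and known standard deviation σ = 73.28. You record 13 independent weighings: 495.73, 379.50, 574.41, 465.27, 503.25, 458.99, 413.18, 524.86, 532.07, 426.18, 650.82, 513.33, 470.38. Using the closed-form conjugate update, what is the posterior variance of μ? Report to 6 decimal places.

For Normal data with known variance σ², a Normal(μ₀, σ₀²) prior on μ is conjugate. Posterior precision = 1/σ₀² + n/σ²; posterior mean is the precision-weighted average of μ₀ and x̄.
σ₀² = 84.52² = 7143.6304, σ² = 73.28² = 5369.9584; σ² + n·σ₀² = 5369.9584 + 13·7143.6304 = 98237.1536.
Posterior precision = 1/σ₀² + n/σ² = 1/7143.6304 + 13/5369.9584 = (σ² + n·σ₀²)/(σ₀²σ²) = 98237.1536/(7143.6304·5369.9584); posterior variance σₙ² = σ₀²σ²/(σ² + n·σ₀²) = 7143.6304·5369.9584/98237.1536 = 390.493786.

390.493786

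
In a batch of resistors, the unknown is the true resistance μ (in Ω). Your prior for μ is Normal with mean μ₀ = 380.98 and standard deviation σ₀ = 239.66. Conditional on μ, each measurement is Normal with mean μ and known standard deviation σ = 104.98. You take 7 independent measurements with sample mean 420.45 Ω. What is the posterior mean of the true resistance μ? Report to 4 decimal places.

419.3970

For Normal data with known variance σ², a Normal(μ₀, σ₀²) prior on μ is conjugate. Posterior precision = 1/σ₀² + n/σ²; posterior mean is the precision-weighted average of μ₀ and x̄.
n·x̄ = 7·420.45 = 2943.15.
σ₀² = 239.66² = 57436.9156, σ² = 104.98² = 11020.8004; σ² + n·σ₀² = 11020.8004 + 7·57436.9156 = 413079.2096.
Posterior mean = (μ₀/σ₀² + n·x̄/σ²)/(1/σ₀² + n/σ²) = (σ²·μ₀ + σ₀²·n·x̄)/(σ² + n·σ₀²) = (11020.8004·380.98 + 57436.9156·2943.15)/413079.2096 = 173244162.684532/413079.2096 = 419.3970.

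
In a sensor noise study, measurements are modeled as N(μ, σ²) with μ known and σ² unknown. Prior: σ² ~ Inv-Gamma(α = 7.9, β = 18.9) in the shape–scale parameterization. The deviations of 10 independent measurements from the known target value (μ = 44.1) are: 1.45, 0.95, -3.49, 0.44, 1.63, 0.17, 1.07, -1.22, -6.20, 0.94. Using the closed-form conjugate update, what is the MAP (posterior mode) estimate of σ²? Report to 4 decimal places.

3.5188

With known mean μ and an Inverse-Gamma(α, β) prior on σ², the Normal likelihood is conjugate: posterior is Inv-Gamma(α + n/2, β + Σ(xᵢ−μ)²/2).
Σ(xᵢ−μ)² = (1.45)² + (0.95)² + (-3.49)² + (0.44)² + (1.63)² + (0.17)² + (1.07)² + (-1.22)² + (-6.20)² + (0.94)² = 60.0214.
Posterior: Inv-Gamma(7.9 + 10/2, 18.9 + 60.0214/2) = Inv-Gamma(12.90, 48.91070).
Mode = β/(α+1) = 48.91070/13.90 = 3.5188.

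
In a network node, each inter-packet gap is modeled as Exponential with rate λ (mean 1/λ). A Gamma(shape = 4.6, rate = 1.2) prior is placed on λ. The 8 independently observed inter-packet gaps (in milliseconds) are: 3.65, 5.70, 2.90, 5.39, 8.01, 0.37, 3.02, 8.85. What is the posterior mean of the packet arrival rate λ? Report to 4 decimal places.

0.3223

With a Gamma(shape α, rate β) prior on the exponential rate λ, the posterior after n observations with total T = Σxᵢ is Gamma(α+n, β+T).
Sum of observations T = 37.89 milliseconds; n = 8.
Posterior: Gamma(4.6+8, 1.2+37.89) = Gamma(12.6, 39.09).
Posterior mean of λ = α/β = 12.6/39.09 = 0.3223.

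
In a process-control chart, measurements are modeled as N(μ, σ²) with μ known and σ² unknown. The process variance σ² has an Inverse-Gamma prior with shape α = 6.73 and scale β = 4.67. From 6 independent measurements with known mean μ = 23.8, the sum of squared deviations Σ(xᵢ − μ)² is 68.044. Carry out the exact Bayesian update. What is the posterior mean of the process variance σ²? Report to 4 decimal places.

4.4321

With known mean μ and an Inverse-Gamma(α, β) prior on σ², the Normal likelihood is conjugate: posterior is Inv-Gamma(α + n/2, β + Σ(xᵢ−μ)²/2).
Posterior: Inv-Gamma(6.73 + 6/2, 4.67 + 68.044/2) = Inv-Gamma(9.73, 38.6920).
E[σ²|data] = β/(α−1) = 38.6920/8.73 = 4.4321.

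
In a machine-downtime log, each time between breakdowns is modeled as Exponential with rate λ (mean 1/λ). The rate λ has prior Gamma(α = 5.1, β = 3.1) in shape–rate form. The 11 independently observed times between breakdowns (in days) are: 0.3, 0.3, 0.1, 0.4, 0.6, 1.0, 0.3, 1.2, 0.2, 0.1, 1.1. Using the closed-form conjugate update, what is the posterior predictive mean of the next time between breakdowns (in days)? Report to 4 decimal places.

With a Gamma(shape α, rate β) prior on the exponential rate λ, the posterior after n observations with total T = Σxᵢ is Gamma(α+n, β+T).
Sum of observations T = 5.6 days; n = 11.
Posterior: Gamma(5.1+11, 3.1+5.6) = Gamma(16.1, 8.7).
The predictive distribution for the next observation is Lomax; its mean is β/(α−1) = 8.7/15.1 = 0.5762.

0.5762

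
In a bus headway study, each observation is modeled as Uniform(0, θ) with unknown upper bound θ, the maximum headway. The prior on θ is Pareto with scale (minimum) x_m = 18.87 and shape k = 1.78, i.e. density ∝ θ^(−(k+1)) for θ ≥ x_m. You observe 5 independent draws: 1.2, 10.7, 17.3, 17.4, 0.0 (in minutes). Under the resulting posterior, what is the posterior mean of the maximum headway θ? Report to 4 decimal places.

22.1347

A Pareto(scale x_m, shape k) prior on the upper bound θ of Uniform(0, θ) is conjugate: posterior is Pareto(max(x_m, max xᵢ), k + n).
Sample maximum = 17.4; prior scale x_m = 18.87 → posterior scale = max = 18.87.
Posterior shape = 1.78 + 5 = 6.78.
E[θ|data] = k·x_m/(k−1) = 6.78·18.87/5.78 = 22.1347.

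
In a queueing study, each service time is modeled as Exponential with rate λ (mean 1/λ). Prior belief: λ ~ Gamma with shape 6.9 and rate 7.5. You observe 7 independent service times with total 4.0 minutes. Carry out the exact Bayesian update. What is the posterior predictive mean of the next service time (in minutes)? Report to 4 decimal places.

With a Gamma(shape α, rate β) prior on the exponential rate λ, the posterior after n observations with total T = Σxᵢ is Gamma(α+n, β+T).
Posterior: Gamma(6.9+7, 7.5+4.0) = Gamma(13.9, 11.5).
The predictive distribution for the next observation is Lomax; its mean is β/(α−1) = 11.5/12.9 = 0.8915.

0.8915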